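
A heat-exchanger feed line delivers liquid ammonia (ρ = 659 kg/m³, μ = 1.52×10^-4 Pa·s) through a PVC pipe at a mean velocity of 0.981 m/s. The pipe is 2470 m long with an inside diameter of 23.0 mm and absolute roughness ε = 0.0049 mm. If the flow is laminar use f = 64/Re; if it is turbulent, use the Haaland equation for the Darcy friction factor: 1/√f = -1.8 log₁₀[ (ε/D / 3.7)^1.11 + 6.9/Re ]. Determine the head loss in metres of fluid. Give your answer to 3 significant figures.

h_f ≈ 99.4 m

Reynolds number Re = ρVD/μ = 659 · 0.981 · 0.023 / 0.000152 = 9.782e+04.
Re > 4000 → turbulent. Relative roughness ε/D = 4.9e-06/0.023 = 0.000213. Haaland: 1/√f = -1.8 log₁₀[(0.000213/3.7)^1.11 + 6.9/9.782e+04] = -1.8 log₁₀[1.97e-05 + 7.05e-05] = 7.281, so f = 0.01887.
Darcy-Weisbach: ΔP = f(L/D)(ρV²/2) = 0.01887·(2470/0.023)·(659·0.981²/2) = 0.01887·1.074e+05·317.1 = 6.424e+05 Pa.
Head loss h_f = ΔP/(ρg) = 6.424e+05/(659·9.81) = 99.4 m.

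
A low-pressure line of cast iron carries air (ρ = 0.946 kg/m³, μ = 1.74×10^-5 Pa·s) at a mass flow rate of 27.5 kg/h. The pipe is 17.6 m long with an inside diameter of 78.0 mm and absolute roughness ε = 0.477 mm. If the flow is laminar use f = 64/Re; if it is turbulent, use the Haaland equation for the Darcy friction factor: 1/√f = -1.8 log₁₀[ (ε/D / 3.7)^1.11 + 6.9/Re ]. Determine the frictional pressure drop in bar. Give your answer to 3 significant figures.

ΔP ≈ 1.24×10^-4 bar

ṁ = 27.5 kg/h = 27.5/3600 = 0.007639 kg/s.
A = πD²/4 = π(0.078)²/4 = 0.004778 m²; mean velocity V = ṁ/(ρA) = 0.007639/(0.946 · 0.004778) = 1.69 m/s.
Reynolds number Re = ρVD/μ = 0.946 · 1.69 · 0.078 / 1.74e-05 = 7166.
Re > 4000 → turbulent. Relative roughness ε/D = 0.000477/0.078 = 0.00612. Haaland: 1/√f = -1.8 log₁₀[(0.00612/3.7)^1.11 + 6.9/7166] = -1.8 log₁₀[0.000817 + 0.000963] = 4.949, so f = 0.04082.
Darcy-Weisbach: ΔP = f(L/D)(ρV²/2) = 0.04082·(17.6/0.078)·(0.946·1.69²/2) = 0.04082·225.6·1.351 = 12.44 Pa.
ΔP = 12.44 Pa = 1.24×10^-4 bar.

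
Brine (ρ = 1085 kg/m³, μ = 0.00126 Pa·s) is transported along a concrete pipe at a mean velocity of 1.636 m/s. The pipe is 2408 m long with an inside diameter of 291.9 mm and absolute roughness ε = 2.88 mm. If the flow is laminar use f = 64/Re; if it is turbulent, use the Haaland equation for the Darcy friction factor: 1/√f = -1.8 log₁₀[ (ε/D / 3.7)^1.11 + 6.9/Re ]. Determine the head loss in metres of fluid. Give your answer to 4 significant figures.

Reynolds number Re = ρVD/μ = 1085 · 1.636 · 0.2919 / 0.00126 = 4.112e+05.
Re > 4000 → turbulent. Relative roughness ε/D = 0.00288/0.2919 = 0.00987. Haaland: 1/√f = -1.8 log₁₀[(0.00987/3.7)^1.11 + 6.9/4.112e+05] = -1.8 log₁₀[0.00139 + 1.68e-05] = 5.134, so f = 0.03795.
Darcy-Weisbach: ΔP = f(L/D)(ρV²/2) = 0.03795·(2408/0.2919)·(1085·1.636²/2) = 0.03795·8249·1452 = 4.545e+05 Pa.
Head loss h_f = ΔP/(ρg) = 4.545e+05/(1085·9.81) = 42.70 m.

h_f ≈ 42.70 m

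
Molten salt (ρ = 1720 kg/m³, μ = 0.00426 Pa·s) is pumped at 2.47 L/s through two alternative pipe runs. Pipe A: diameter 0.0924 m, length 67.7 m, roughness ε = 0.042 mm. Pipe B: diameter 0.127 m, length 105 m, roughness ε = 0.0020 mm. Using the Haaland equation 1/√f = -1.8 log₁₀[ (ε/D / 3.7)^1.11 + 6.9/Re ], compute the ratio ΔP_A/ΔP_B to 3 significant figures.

ΔP_A/ΔP_B ≈ 2.97

Pipe A: V = Q/A = 0.00247/0.006706 = 0.3684 m/s; Re = 1.374e+04; ε/D = 0.000455; Haaland → f = 0.02902; ΔP_A = f(L/D)(ρV²/2) = 2481 Pa.
Pipe B: V = Q/A = 0.00247/0.01267 = 0.195 m/s; Re = 9998; ε/D = 1.57e-05; Haaland → f = 0.0309; ΔP_B = f(L/D)(ρV²/2) = 835.3 Pa.
ΔP_A/ΔP_B = 2481/835.3 = 2.97.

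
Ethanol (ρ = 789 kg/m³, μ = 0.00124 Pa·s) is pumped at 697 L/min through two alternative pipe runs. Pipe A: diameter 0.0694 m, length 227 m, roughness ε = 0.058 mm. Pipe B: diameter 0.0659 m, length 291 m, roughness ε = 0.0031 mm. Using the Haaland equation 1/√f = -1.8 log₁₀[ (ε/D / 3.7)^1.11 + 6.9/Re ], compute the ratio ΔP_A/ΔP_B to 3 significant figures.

Pipe A: V = Q/A = 0.01162/0.003783 = 3.071 m/s; Re = 1.356e+05; ε/D = 0.000836; Haaland → f = 0.0208; ΔP_A = f(L/D)(ρV²/2) = 2.531e+05 Pa.
Pipe B: V = Q/A = 0.01162/0.003411 = 3.406 m/s; Re = 1.428e+05; ε/D = 4.7e-05; Haaland → f = 0.01682; ΔP_B = f(L/D)(ρV²/2) = 3.398e+05 Pa.
ΔP_A/ΔP_B = 2.531e+05/3.398e+05 = 0.745.

ΔP_A/ΔP_B ≈ 0.745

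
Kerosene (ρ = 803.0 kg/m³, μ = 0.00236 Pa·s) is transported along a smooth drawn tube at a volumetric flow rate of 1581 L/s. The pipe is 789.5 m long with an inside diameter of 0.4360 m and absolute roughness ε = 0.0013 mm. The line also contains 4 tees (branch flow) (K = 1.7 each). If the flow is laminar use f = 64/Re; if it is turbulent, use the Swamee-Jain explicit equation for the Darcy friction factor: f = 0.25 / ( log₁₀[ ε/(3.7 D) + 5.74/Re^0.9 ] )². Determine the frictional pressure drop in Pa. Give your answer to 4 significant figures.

Q = 1581 L/s = 1581/1000 = 1.581 m³/s.
Cross-sectional area A = πD²/4 = π(0.436)²/4 = 0.1493 m²; mean velocity V = Q/A = 1.581/0.1493 = 10.59 m/s.
Reynolds number Re = ρVD/μ = 803 · 10.59 · 0.436 / 0.00236 = 1.571e+06.
Re > 4000 → turbulent. Relative roughness ε/D = 1.3e-06/0.436 = 2.98e-06. Swamee-Jain: f = 0.25/(log₁₀[2.98e-06/3.7 + 5.74/1.571e+06^0.9])² = 0.25/(log₁₀[8.06e-07 + 1.52e-05])² = 0.25/(-4.795)² = 0.01087.
Total minor-loss coefficient ΣK = 4·1.7 = 6.8.
ΔP = [f·L/D + ΣK]·(ρV²/2) = [0.01087·789.5/0.436 + 6.8]·(803·10.59²/2) = [19.69 + 6.8]·4.502e+04 = 1.193e+06 Pa.

ΔP ≈ 1193000 Pa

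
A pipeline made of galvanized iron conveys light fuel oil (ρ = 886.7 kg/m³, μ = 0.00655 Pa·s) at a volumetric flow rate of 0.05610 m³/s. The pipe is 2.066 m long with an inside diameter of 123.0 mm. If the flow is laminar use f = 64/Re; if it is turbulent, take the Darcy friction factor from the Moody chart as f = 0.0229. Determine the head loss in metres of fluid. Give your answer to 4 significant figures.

Cross-sectional area A = πD²/4 = π(0.123)²/4 = 0.01188 m²; mean velocity V = Q/A = 0.0561/0.01188 = 4.721 m/s.
Reynolds number Re = ρVD/μ = 886.7 · 4.721 · 0.123 / 0.00655 = 7.861e+04.
Re > 4000 → turbulent; use the Moody-chart value f = 0.0229.
Darcy-Weisbach: ΔP = f(L/D)(ρV²/2) = 0.0229·(2.066/0.123)·(886.7·4.721²/2) = 0.0229·16.8·9883 = 3801 Pa.
Head loss h_f = ΔP/(ρg) = 3801/(886.7·9.81) = 0.4370 m.

h_f ≈ 0.4370 m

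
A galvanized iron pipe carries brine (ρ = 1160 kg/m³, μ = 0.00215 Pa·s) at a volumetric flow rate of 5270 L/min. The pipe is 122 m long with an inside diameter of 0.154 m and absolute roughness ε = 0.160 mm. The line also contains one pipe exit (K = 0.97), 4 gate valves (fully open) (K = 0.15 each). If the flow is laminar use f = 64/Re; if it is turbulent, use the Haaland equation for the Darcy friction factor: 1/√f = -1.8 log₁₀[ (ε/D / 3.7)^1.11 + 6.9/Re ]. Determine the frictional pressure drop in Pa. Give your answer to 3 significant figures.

ΔP ≈ 230000 Pa

Q = 5270 L/min = 5270/60000 = 0.08783 m³/s.
Cross-sectional area A = πD²/4 = π(0.154)²/4 = 0.01863 m²; mean velocity V = Q/A = 0.08783/0.01863 = 4.716 m/s.
Reynolds number Re = ρVD/μ = 1160 · 4.716 · 0.154 / 0.00215 = 3.918e+05.
Re > 4000 → turbulent. Relative roughness ε/D = 0.00016/0.154 = 0.00104. Haaland: 1/√f = -1.8 log₁₀[(0.00104/3.7)^1.11 + 6.9/3.918e+05] = -1.8 log₁₀[0.000114 + 1.76e-05] = 6.984, so f = 0.0205.
Total minor-loss coefficient ΣK = 1·0.97 + 4·0.15 = 1.57.
ΔP = [f·L/D + ΣK]·(ρV²/2) = [0.0205·122/0.154 + 1.57]·(1160·4.716²/2) = [16.24 + 1.57]·1.29e+04 = 2.297e+05 Pa.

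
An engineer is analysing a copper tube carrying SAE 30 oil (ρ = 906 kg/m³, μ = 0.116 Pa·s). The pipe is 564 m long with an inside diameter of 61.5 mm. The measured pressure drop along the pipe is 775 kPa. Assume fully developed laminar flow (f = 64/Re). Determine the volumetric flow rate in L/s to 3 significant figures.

For laminar flow, f = 64/Re with Re = ρVD/μ, so Darcy-Weisbach reduces to ΔP = 32μLV/D². Solving for V: V = ΔP·D²/(32μL) = 7.75e+05·(0.0615)²/(32·0.116·564) = 1.4 m/s.
Check: Re = ρVD/μ = 906·1.4·0.0615/0.116 = 672.5 < 2300, so the laminar assumption holds.
Q = V·A = 1.4·(π/4·0.0615²) = 0.004159 m³/s = 4.16 L/s.

Q ≈ 4.16 L/s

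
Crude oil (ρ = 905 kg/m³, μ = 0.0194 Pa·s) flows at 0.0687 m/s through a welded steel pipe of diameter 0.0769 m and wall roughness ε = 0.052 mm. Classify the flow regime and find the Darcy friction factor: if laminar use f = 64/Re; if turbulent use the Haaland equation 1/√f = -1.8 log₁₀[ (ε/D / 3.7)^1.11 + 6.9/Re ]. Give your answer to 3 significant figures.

f ≈ 0.260

Re = ρVD/μ = 905·0.0687·0.0769/0.0194 = 246.5.
Re < 2300 → laminar, so f = 64/Re = 0.2597 (roughness is irrelevant in laminar flow).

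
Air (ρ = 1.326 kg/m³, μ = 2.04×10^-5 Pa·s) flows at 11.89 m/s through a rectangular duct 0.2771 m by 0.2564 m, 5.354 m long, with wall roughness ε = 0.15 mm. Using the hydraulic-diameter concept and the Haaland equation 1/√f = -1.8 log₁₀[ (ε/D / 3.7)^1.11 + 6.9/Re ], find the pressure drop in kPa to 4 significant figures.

Hydraulic diameter D_h = 4A/P = 4·(0.2771·0.2564)/(2·(0.2771+0.2564)) = 0.2842/1.067 = 0.2663 m.
Re = ρVD_h/μ = 1.326·11.89·0.2663/2.04e-05 = 2.058e+05.
ε/D_h = 0.00015/0.2663 = 0.000563; Haaland gives 1/√f = -1.8 log₁₀[5.79e-05+3.35e-05] = 7.27, so f = 0.01892.
ΔP = f(L/D_h)(ρV²/2) = 0.01892·5.354/0.2663·93.73 = 35.64 Pa.
ΔP = 0.03564 kPa.

ΔP ≈ 0.03564 kPa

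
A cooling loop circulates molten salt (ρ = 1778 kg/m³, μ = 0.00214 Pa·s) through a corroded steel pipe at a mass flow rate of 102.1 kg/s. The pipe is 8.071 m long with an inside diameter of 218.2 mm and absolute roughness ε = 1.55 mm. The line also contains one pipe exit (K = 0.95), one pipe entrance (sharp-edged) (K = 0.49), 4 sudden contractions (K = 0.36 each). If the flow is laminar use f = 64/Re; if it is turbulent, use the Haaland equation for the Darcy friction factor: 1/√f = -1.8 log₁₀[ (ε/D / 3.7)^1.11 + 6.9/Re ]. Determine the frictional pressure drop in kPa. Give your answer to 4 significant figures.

ΔP ≈ 8.689 kPa

A = πD²/4 = π(0.2182)²/4 = 0.03739 m²; mean velocity V = ṁ/(ρA) = 102.1/(1778 · 0.03739) = 1.536 m/s.
Reynolds number Re = ρVD/μ = 1778 · 1.536 · 0.2182 / 0.00214 = 2.784e+05.
Re > 4000 → turbulent. Relative roughness ε/D = 0.00155/0.2182 = 0.0071. Haaland: 1/√f = -1.8 log₁₀[(0.0071/3.7)^1.11 + 6.9/2.784e+05] = -1.8 log₁₀[0.000965 + 2.48e-05] = 5.408, so f = 0.03419.
Total minor-loss coefficient ΣK = 1·0.95 + 1·0.49 + 4·0.36 = 2.88.
ΔP = [f·L/D + ΣK]·(ρV²/2) = [0.03419·8.071/0.2182 + 2.88]·(1778·1.536²/2) = [1.265 + 2.88]·2096 = 8689 Pa.
ΔP = 8689 Pa = 8.689 kPa.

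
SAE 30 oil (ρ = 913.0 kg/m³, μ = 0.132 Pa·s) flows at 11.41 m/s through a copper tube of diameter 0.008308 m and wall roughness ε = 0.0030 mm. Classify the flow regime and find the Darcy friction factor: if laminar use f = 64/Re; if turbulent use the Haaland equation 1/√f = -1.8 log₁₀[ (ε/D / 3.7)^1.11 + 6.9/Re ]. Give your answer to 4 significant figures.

Re = ρVD/μ = 913·11.41·0.008308/0.132 = 655.7.
Re < 2300 → laminar, so f = 64/Re = 0.09761 (roughness is irrelevant in laminar flow).

f ≈ 0.09761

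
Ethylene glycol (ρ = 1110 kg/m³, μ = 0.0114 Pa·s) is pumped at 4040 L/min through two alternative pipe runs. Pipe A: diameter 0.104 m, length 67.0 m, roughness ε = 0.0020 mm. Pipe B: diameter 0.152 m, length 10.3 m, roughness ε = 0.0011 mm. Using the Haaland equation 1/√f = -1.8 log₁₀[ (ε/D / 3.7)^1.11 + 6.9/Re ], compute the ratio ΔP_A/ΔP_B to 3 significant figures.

Pipe A: V = Q/A = 0.06733/0.008495 = 7.926 m/s; Re = 8.026e+04; ε/D = 1.92e-05; Haaland → f = 0.01873; ΔP_A = f(L/D)(ρV²/2) = 4.209e+05 Pa.
Pipe B: V = Q/A = 0.06733/0.01815 = 3.711 m/s; Re = 5.492e+04; ε/D = 7.24e-06; Haaland → f = 0.0203; ΔP_B = f(L/D)(ρV²/2) = 1.051e+04 Pa.
ΔP_A/ΔP_B = 4.209e+05/1.051e+04 = 40.0.

ΔP_A/ΔP_B ≈ 40.0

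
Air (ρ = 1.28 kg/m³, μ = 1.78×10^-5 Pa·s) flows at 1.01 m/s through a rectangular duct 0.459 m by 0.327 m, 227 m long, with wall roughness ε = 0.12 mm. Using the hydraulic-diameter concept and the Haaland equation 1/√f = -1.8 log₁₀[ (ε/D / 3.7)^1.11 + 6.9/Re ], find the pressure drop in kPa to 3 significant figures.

ΔP ≈ 0.00948 kPa

Hydraulic diameter D_h = 4A/P = 4·(0.459·0.327)/(2·(0.459+0.327)) = 0.6004/1.572 = 0.3819 m.
Re = ρVD_h/μ = 1.28·1.01·0.3819/1.78e-05 = 2.774e+04.
ε/D_h = 0.00012/0.3819 = 0.000314; Haaland gives 1/√f = -1.8 log₁₀[3.03e-05+0.000249] = 6.398, so f = 0.02443.
ΔP = f(L/D_h)(ρV²/2) = 0.02443·227/0.3819·0.6529 = 9.48 Pa.
ΔP = 0.00948 kPa.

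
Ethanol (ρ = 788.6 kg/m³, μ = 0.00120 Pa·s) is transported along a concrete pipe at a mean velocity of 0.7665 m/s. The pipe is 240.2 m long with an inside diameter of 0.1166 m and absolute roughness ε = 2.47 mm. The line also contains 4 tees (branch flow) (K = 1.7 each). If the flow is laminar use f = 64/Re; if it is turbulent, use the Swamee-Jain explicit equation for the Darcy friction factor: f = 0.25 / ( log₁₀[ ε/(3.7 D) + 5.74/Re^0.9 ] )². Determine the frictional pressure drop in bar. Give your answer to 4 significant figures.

ΔP ≈ 0.2577 bar

Reynolds number Re = ρVD/μ = 788.6 · 0.7665 · 0.1166 / 0.0012 = 5.873e+04.
Re > 4000 → turbulent. Relative roughness ε/D = 0.00247/0.1166 = 0.0212. Swamee-Jain: f = 0.25/(log₁₀[0.0212/3.7 + 5.74/5.873e+04^0.9])² = 0.25/(log₁₀[0.00573 + 0.000293])² = 0.25/(-2.221)² = 0.0507.
Total minor-loss coefficient ΣK = 4·1.7 = 6.8.
ΔP = [f·L/D + ΣK]·(ρV²/2) = [0.0507·240.2/0.1166 + 6.8]·(788.6·0.7665²/2) = [104.4 + 6.8]·231.7 = 2.577e+04 Pa.
ΔP = 2.577e+04 Pa = 0.2577 bar.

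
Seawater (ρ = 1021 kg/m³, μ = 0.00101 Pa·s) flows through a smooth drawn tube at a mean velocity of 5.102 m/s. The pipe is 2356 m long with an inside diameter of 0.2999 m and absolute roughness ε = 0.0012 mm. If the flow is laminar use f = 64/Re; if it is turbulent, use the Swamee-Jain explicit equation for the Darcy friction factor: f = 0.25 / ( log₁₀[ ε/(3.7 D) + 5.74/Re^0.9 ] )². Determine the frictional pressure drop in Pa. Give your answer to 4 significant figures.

ΔP ≈ 1141000 Pa

Reynolds number Re = ρVD/μ = 1021 · 5.102 · 0.2999 / 0.00101 = 1.547e+06.
Re > 4000 → turbulent. Relative roughness ε/D = 1.2e-06/0.2999 = 4e-06. Swamee-Jain: f = 0.25/(log₁₀[4e-06/3.7 + 5.74/1.547e+06^0.9])² = 0.25/(log₁₀[1.08e-06 + 1.54e-05])² = 0.25/(-4.782)² = 0.01093.
Darcy-Weisbach: ΔP = f(L/D)(ρV²/2) = 0.01093·(2356/0.2999)·(1021·5.102²/2) = 0.01093·7856·1.329e+04 = 1.141e+06 Pa.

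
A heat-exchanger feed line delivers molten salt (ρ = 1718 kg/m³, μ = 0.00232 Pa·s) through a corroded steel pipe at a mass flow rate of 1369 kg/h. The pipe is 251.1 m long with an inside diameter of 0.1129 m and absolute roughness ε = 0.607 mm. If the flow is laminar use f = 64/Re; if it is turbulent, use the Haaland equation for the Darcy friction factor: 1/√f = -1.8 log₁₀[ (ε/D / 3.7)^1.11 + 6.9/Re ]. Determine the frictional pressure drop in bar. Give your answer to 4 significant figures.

ΔP ≈ 3.234×10^-4 bar

ṁ = 1369 kg/h = 1369/3600 = 0.3803 kg/s.
A = πD²/4 = π(0.1129)²/4 = 0.01001 m²; mean velocity V = ṁ/(ρA) = 0.3803/(1718 · 0.01001) = 0.02211 m/s.
Reynolds number Re = ρVD/μ = 1718 · 0.02211 · 0.1129 / 0.00232 = 1849.
Re < 2300 → laminar flow, so f = 64/Re = 64/1849 = 0.03462 (the turbulent correlation is not needed).
Darcy-Weisbach: ΔP = f(L/D)(ρV²/2) = 0.03462·(251.1/0.1129)·(1718·0.02211²/2) = 0.03462·2224·0.4199 = 32.34 Pa.
ΔP = 32.34 Pa = 3.234×10^-4 bar.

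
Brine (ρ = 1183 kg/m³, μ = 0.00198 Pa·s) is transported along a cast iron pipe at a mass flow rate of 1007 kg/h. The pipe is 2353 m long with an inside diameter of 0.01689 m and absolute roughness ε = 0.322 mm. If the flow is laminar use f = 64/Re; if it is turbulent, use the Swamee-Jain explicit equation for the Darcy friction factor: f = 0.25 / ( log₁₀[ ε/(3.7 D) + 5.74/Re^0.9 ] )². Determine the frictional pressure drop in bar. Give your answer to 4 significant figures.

ṁ = 1007 kg/h = 1007/3600 = 0.2797 kg/s.
A = πD²/4 = π(0.01689)²/4 = 0.0002241 m²; mean velocity V = ṁ/(ρA) = 0.2797/(1183 · 0.0002241) = 1.055 m/s.
Reynolds number Re = ρVD/μ = 1183 · 1.055 · 0.01689 / 0.00198 = 1.065e+04.
Re > 4000 → turbulent. Relative roughness ε/D = 0.000322/0.01689 = 0.0191. Swamee-Jain: f = 0.25/(log₁₀[0.0191/3.7 + 5.74/1.065e+04^0.9])² = 0.25/(log₁₀[0.00515 + 0.00136])² = 0.25/(-2.186)² = 0.05231.
Darcy-Weisbach: ΔP = f(L/D)(ρV²/2) = 0.05231·(2353/0.01689)·(1183·1.055²/2) = 0.05231·1.393e+05·658.8 = 4.801e+06 Pa.
ΔP = 4.801e+06 Pa = 48.01 bar.

ΔP ≈ 48.01 bar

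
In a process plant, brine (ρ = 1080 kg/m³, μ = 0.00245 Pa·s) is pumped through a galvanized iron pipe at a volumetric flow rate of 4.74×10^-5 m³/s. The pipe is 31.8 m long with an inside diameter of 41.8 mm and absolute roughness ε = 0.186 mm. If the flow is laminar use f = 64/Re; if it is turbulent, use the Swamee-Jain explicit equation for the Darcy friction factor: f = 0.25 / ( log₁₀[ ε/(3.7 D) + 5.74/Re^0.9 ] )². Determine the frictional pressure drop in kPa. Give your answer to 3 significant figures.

Cross-sectional area A = πD²/4 = π(0.0418)²/4 = 0.001372 m²; mean velocity V = Q/A = 4.74e-05/0.001372 = 0.03454 m/s.
Reynolds number Re = ρVD/μ = 1080 · 0.03454 · 0.0418 / 0.00245 = 636.5.
Re < 2300 → laminar flow, so f = 64/Re = 64/636.5 = 0.1006 (the turbulent correlation is not needed).
Darcy-Weisbach: ΔP = f(L/D)(ρV²/2) = 0.1006·(31.8/0.0418)·(1080·0.03454²/2) = 0.1006·760.8·0.6443 = 49.29 Pa.
ΔP = 49.29 Pa = 0.0493 kPa.

ΔP ≈ 0.0493 kPa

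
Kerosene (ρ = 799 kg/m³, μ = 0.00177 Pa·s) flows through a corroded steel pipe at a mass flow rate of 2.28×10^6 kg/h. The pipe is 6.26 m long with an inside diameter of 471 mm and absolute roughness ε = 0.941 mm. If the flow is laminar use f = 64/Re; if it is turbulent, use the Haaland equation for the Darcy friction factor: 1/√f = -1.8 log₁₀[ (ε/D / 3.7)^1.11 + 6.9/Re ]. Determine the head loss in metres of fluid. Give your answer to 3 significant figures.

h_f ≈ 0.331 m

ṁ = 2.28×10^6 kg/h = 2.28×10^6/3600 = 633.3 kg/s.
A = πD²/4 = π(0.471)²/4 = 0.1742 m²; mean velocity V = ṁ/(ρA) = 633.3/(799 · 0.1742) = 4.549 m/s.
Reynolds number Re = ρVD/μ = 799 · 4.549 · 0.471 / 0.00177 = 9.673e+05.
Re > 4000 → turbulent. Relative roughness ε/D = 0.000941/0.471 = 0.002. Haaland: 1/√f = -1.8 log₁₀[(0.002/3.7)^1.11 + 6.9/9.673e+05] = -1.8 log₁₀[0.000236 + 7.13e-06] = 6.505, so f = 0.02363.
Darcy-Weisbach: ΔP = f(L/D)(ρV²/2) = 0.02363·(6.26/0.471)·(799·4.549²/2) = 0.02363·13.29·8268 = 2597 Pa.
Head loss h_f = ΔP/(ρg) = 2597/(799·9.81) = 0.331 m.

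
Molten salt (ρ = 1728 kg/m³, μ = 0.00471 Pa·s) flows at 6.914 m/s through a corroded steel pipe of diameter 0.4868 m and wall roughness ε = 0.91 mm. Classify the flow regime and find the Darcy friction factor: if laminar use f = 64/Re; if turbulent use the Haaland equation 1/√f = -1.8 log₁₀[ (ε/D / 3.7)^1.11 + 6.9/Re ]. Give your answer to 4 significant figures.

f ≈ 0.02319

Re = ρVD/μ = 1728·6.914·0.4868/0.00471 = 1.235e+06.
Re > 4000 → turbulent. ε/D = 0.00091/0.4868 = 0.00187; Haaland: 1/√f = -1.8 log₁₀[0.000219 + 5.59e-06] = 6.567, so f = 0.02319.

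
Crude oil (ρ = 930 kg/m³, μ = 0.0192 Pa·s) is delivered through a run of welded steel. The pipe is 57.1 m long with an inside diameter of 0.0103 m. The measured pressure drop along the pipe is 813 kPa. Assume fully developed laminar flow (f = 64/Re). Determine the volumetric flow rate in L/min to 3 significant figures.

Q ≈ 12.3 L/min

For laminar flow, f = 64/Re with Re = ρVD/μ, so Darcy-Weisbach reduces to ΔP = 32μLV/D². Solving for V: V = ΔP·D²/(32μL) = 8.13e+05·(0.0103)²/(32·0.0192·57.1) = 2.459 m/s.
Check: Re = ρVD/μ = 930·2.459·0.0103/0.0192 = 1227 < 2300, so the laminar assumption holds.
Q = V·A = 2.459·(π/4·0.0103²) = 0.0002049 m³/s = 12.3 L/min.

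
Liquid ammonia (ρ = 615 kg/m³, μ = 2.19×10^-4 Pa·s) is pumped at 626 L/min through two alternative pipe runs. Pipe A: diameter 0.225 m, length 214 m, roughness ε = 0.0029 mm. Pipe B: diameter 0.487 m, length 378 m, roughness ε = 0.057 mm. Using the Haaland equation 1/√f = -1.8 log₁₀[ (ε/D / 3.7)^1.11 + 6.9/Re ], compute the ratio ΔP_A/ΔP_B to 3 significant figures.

Pipe A: V = Q/A = 0.01043/0.03976 = 0.2624 m/s; Re = 1.658e+05; ε/D = 1.29e-05; Haaland → f = 0.01615; ΔP_A = f(L/D)(ρV²/2) = 325.2 Pa.
Pipe B: V = Q/A = 0.01043/0.1863 = 0.05601 m/s; Re = 7.66e+04; ε/D = 0.000117; Haaland → f = 0.0193; ΔP_B = f(L/D)(ρV²/2) = 14.45 Pa.
ΔP_A/ΔP_B = 325.2/14.45 = 22.5.

ΔP_A/ΔP_B ≈ 22.5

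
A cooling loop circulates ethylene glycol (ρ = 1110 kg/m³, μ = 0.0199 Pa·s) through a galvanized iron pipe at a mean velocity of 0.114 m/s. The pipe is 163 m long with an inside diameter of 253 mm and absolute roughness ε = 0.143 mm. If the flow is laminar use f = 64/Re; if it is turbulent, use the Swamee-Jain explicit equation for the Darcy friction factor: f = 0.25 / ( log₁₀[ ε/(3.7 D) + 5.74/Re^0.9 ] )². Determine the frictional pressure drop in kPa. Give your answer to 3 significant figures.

ΔP ≈ 0.185 kPa

Reynolds number Re = ρVD/μ = 1110 · 0.114 · 0.253 / 0.0199 = 1609.
Re < 2300 → laminar flow, so f = 64/Re = 64/1609 = 0.03978 (the turbulent correlation is not needed).
Darcy-Weisbach: ΔP = f(L/D)(ρV²/2) = 0.03978·(163/0.253)·(1110·0.114²/2) = 0.03978·644.3·7.213 = 184.9 Pa.
ΔP = 184.9 Pa = 0.185 kPa.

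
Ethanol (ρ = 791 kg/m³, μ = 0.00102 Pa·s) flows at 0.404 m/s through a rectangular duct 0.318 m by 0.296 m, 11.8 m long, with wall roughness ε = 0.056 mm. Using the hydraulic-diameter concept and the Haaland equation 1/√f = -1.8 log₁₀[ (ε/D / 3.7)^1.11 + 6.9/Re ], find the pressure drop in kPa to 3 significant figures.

Hydraulic diameter D_h = 4A/P = 4·(0.318·0.296)/(2·(0.318+0.296)) = 0.3765/1.228 = 0.3066 m.
Re = ρVD_h/μ = 791·0.404·0.3066/0.00102 = 9.606e+04.
ε/D_h = 5.6e-05/0.3066 = 0.000183; Haaland gives 1/√f = -1.8 log₁₀[1.66e-05+7.18e-05] = 7.296, so f = 0.01878.
ΔP = f(L/D_h)(ρV²/2) = 0.01878·11.8/0.3066·64.55 = 46.67 Pa.
ΔP = 0.0467 kPa.

ΔP ≈ 0.0467 kPa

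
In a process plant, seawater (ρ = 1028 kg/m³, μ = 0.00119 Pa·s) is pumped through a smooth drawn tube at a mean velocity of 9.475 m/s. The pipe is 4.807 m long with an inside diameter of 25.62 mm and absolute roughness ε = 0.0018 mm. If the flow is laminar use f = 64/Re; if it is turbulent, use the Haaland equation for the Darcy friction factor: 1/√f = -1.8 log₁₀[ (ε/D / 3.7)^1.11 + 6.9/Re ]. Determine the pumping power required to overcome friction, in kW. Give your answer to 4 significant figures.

P ≈ 0.6703 kW

Reynolds number Re = ρVD/μ = 1028 · 9.475 · 0.02562 / 0.00119 = 2.097e+05.
Re > 4000 → turbulent. Relative roughness ε/D = 1.8e-06/0.02562 = 7.03e-05. Haaland: 1/√f = -1.8 log₁₀[(7.03e-05/3.7)^1.11 + 6.9/2.097e+05] = -1.8 log₁₀[5.74e-06 + 3.29e-05] = 7.943, so f = 0.01585.
Darcy-Weisbach: ΔP = f(L/D)(ρV²/2) = 0.01585·(4.807/0.02562)·(1028·9.475²/2) = 0.01585·187.6·4.614e+04 = 1.372e+05 Pa.
Q = V·A = 9.475·0.0005155 = 0.004885 m³/s.
Pumping power P = QΔP = 0.004885·1.372e+05 = 670.27 W = 0.6703 kW.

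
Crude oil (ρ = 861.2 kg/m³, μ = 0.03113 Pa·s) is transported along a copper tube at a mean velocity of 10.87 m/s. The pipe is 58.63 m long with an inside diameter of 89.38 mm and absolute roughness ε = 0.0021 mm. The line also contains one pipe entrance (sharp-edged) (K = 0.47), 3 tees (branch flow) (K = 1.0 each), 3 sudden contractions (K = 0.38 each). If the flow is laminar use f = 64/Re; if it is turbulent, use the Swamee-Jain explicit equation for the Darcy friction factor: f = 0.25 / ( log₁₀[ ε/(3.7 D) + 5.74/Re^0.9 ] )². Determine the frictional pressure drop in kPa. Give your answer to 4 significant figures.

Reynolds number Re = ρVD/μ = 861.2 · 10.87 · 0.08938 / 0.0311 = 2.688e+04.
Re > 4000 → turbulent. Relative roughness ε/D = 2.1e-06/0.08938 = 2.35e-05. Swamee-Jain: f = 0.25/(log₁₀[2.35e-05/3.7 + 5.74/2.688e+04^0.9])² = 0.25/(log₁₀[6.35e-06 + 0.000592])² = 0.25/(-3.223)² = 0.02407.
Total minor-loss coefficient ΣK = 1·0.47 + 3·1 + 3·0.38 = 4.61.
ΔP = [f·L/D + ΣK]·(ρV²/2) = [0.02407·58.63/0.08938 + 4.61]·(861.2·10.87²/2) = [15.79 + 4.61]·5.088e+04 = 1.038e+06 Pa.
ΔP = 1.038e+06 Pa = 1038 kPa.

ΔP ≈ 1038 kPa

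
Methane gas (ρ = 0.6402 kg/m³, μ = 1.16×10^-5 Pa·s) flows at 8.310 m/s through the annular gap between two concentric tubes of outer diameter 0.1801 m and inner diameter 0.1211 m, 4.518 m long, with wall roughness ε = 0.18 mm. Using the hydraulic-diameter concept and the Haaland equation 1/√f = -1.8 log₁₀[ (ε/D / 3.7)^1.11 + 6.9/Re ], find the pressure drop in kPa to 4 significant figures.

Hydraulic diameter D_h = 4A/P = D_o - D_i = 0.1801 - 0.1211 = 0.059 m.
Re = ρVD_h/μ = 0.6402·8.31·0.059/1.16e-05 = 2.706e+04.
ε/D_h = 0.00018/0.059 = 0.00305; Haaland gives 1/√f = -1.8 log₁₀[0.000378+0.000255] = 5.758, so f = 0.03016.
ΔP = f(L/D_h)(ρV²/2) = 0.03016·4.518/0.059·22.1 = 51.06 Pa.
ΔP = 0.05106 kPa.

ΔP ≈ 0.05106 kPa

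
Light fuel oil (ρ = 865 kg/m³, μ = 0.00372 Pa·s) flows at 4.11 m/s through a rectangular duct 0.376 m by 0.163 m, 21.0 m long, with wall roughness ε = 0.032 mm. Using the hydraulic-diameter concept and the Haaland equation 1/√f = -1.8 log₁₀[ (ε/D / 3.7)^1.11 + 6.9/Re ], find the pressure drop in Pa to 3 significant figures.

Hydraulic diameter D_h = 4A/P = 4·(0.376·0.163)/(2·(0.376+0.163)) = 0.2452/1.078 = 0.2274 m.
Re = ρVD_h/μ = 865·4.11·0.2274/0.00372 = 2.173e+05.
ε/D_h = 3.2e-05/0.2274 = 0.000141; Haaland gives 1/√f = -1.8 log₁₀[1.24e-05+3.17e-05] = 7.839, so f = 0.01627.
ΔP = f(L/D_h)(ρV²/2) = 0.01627·21/0.2274·7306 = 1.098e+04 Pa.

ΔP ≈ 11000 Pa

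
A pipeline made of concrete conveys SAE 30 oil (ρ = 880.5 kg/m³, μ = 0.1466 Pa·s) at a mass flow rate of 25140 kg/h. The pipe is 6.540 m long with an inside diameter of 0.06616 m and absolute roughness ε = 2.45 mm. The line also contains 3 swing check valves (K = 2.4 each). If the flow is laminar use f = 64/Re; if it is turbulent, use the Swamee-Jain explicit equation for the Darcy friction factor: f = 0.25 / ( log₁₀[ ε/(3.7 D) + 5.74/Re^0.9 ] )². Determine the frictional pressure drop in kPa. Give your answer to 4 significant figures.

ΔP ≈ 33.04 kPa

ṁ = 25140 kg/h = 25140/3600 = 6.983 kg/s.
A = πD²/4 = π(0.06616)²/4 = 0.003438 m²; mean velocity V = ṁ/(ρA) = 6.983/(880.5 · 0.003438) = 2.307 m/s.
Reynolds number Re = ρVD/μ = 880.5 · 2.307 · 0.06616 / 0.147 = 916.7.
Re < 2300 → laminar flow, so f = 64/Re = 64/916.7 = 0.06981 (the turbulent correlation is not needed).
Total minor-loss coefficient ΣK = 3·2.4 = 7.2.
ΔP = [f·L/D + ΣK]·(ρV²/2) = [0.06981·6.54/0.06616 + 7.2]·(880.5·2.307²/2) = [6.901 + 7.2]·2343 = 3.304e+04 Pa.
ΔP = 3.304e+04 Pa = 33.04 kPa.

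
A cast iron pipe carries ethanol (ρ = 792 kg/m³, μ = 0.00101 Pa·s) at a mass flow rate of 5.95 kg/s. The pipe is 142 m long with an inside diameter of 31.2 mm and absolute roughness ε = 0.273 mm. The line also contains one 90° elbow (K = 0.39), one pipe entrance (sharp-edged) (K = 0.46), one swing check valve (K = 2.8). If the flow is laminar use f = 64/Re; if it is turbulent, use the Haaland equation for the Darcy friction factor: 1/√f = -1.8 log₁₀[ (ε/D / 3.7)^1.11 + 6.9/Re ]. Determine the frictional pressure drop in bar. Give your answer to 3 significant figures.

ΔP ≈ 65.0 bar

A = πD²/4 = π(0.0312)²/4 = 0.0007645 m²; mean velocity V = ṁ/(ρA) = 5.95/(792 · 0.0007645) = 9.826 m/s.
Reynolds number Re = ρVD/μ = 792 · 9.826 · 0.0312 / 0.00101 = 2.404e+05.
Re > 4000 → turbulent. Relative roughness ε/D = 0.000273/0.0312 = 0.00875. Haaland: 1/√f = -1.8 log₁₀[(0.00875/3.7)^1.11 + 6.9/2.404e+05] = -1.8 log₁₀[0.00122 + 2.87e-05] = 5.229, so f = 0.03657.
Total minor-loss coefficient ΣK = 1·0.39 + 1·0.46 + 1·2.8 = 3.65.
ΔP = [f·L/D + ΣK]·(ρV²/2) = [0.03657·142/0.0312 + 3.65]·(792·9.826²/2) = [166.5 + 3.65]·3.824e+04 = 6.504e+06 Pa.
ΔP = 6.504e+06 Pa = 65.0 bar.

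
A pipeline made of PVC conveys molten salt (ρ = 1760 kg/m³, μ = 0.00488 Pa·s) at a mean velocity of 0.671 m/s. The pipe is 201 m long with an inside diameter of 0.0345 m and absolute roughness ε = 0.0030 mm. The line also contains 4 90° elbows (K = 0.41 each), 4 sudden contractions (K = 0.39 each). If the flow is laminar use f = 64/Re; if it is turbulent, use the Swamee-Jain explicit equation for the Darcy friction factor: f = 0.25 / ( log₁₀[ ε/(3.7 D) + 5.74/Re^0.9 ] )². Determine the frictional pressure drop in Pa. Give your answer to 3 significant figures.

Reynolds number Re = ρVD/μ = 1760 · 0.671 · 0.0345 / 0.00488 = 8349.
Re > 4000 → turbulent. Relative roughness ε/D = 3e-06/0.0345 = 8.7e-05. Swamee-Jain: f = 0.25/(log₁₀[8.7e-05/3.7 + 5.74/8349^0.9])² = 0.25/(log₁₀[2.35e-05 + 0.0017])² = 0.25/(-2.765)² = 0.03271.
Total minor-loss coefficient ΣK = 4·0.41 + 4·0.39 = 3.2.
ΔP = [f·L/D + ΣK]·(ρV²/2) = [0.03271·201/0.0345 + 3.2]·(1760·0.671²/2) = [190.6 + 3.2]·396.2 = 7.677e+04 Pa.

ΔP ≈ 76800 Pa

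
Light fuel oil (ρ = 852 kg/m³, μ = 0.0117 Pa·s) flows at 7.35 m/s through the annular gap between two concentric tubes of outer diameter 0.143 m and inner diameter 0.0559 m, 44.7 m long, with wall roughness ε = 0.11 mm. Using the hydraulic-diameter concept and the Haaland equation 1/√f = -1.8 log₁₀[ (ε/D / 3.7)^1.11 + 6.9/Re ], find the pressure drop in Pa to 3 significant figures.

ΔP ≈ 291000 Pa

Hydraulic diameter D_h = 4A/P = D_o - D_i = 0.143 - 0.0559 = 0.0871 m.
Re = ρVD_h/μ = 852·7.35·0.0871/0.0117 = 4.662e+04.
ε/D_h = 0.00011/0.0871 = 0.00126; Haaland gives 1/√f = -1.8 log₁₀[0.000142+0.000148] = 6.368, so f = 0.02466.
ΔP = f(L/D_h)(ρV²/2) = 0.02466·44.7/0.0871·2.301e+04 = 2.912e+05 Pa.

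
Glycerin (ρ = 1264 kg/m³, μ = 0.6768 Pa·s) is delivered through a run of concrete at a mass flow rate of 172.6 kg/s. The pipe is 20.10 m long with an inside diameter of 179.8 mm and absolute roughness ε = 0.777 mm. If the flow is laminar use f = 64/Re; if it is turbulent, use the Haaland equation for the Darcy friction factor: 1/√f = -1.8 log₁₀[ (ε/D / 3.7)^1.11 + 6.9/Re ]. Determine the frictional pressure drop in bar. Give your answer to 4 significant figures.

A = πD²/4 = π(0.1798)²/4 = 0.02539 m²; mean velocity V = ṁ/(ρA) = 172.6/(1264 · 0.02539) = 5.378 m/s.
Reynolds number Re = ρVD/μ = 1264 · 5.378 · 0.1798 / 0.677 = 1806.
Re < 2300 → laminar flow, so f = 64/Re = 64/1806 = 0.03544 (the turbulent correlation is not needed).
Darcy-Weisbach: ΔP = f(L/D)(ρV²/2) = 0.03544·(20.1/0.1798)·(1264·5.378²/2) = 0.03544·111.8·1.828e+04 = 7.242e+04 Pa.
ΔP = 7.242e+04 Pa = 0.7242 bar.

ΔP ≈ 0.7242 bar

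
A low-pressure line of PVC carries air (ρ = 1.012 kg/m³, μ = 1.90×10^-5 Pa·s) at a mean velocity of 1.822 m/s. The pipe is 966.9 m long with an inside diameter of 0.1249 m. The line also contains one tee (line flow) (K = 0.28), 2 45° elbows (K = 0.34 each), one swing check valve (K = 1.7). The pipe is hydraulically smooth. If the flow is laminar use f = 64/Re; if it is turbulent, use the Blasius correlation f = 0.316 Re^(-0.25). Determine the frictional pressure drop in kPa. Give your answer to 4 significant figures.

Reynolds number Re = ρVD/μ = 1.012 · 1.822 · 0.1249 / 1.9e-05 = 1.212e+04.
Re > 4000 → turbulent. Smooth-pipe (Blasius): f = 0.316 Re^(-0.25) = 0.316/(1.212e+04)^0.25 = 0.03012.
Total minor-loss coefficient ΣK = 1·0.28 + 2·0.34 + 1·1.7 = 2.66.
ΔP = [f·L/D + ΣK]·(ρV²/2) = [0.03012·966.9/0.1249 + 2.66]·(1.012·1.822²/2) = [233.1 + 2.66]·1.68 = 396.1 Pa.
ΔP = 396.1 Pa = 0.3961 kPa.

ΔP ≈ 0.3961 kPa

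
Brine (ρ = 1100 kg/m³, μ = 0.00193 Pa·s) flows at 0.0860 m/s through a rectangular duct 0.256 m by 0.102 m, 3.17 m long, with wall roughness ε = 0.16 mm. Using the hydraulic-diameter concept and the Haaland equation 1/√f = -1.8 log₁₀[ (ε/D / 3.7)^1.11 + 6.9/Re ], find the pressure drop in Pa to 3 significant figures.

ΔP ≈ 3.11 Pa

Hydraulic diameter D_h = 4A/P = 4·(0.256·0.102)/(2·(0.256+0.102)) = 0.1044/0.716 = 0.1459 m.
Re = ρVD_h/μ = 1100·0.086·0.1459/0.00193 = 7150.
ε/D_h = 0.00016/0.1459 = 0.0011; Haaland gives 1/√f = -1.8 log₁₀[0.000121+0.000965] = 5.335, so f = 0.03513.
ΔP = f(L/D_h)(ρV²/2) = 0.03513·3.17/0.1459·4.068 = 3.105 Pa.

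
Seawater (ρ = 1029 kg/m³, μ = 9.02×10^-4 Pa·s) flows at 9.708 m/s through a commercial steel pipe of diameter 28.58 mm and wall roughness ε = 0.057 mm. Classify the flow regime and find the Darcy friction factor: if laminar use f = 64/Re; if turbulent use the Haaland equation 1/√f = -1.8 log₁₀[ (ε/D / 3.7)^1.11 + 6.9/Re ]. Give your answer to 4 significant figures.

Re = ρVD/μ = 1029·9.708·0.02858/0.000902 = 3.165e+05.
Re > 4000 → turbulent. ε/D = 5.7e-05/0.02858 = 0.00199; Haaland: 1/√f = -1.8 log₁₀[0.000236 + 2.18e-05] = 6.461, so f = 0.02395.

f ≈ 0.02395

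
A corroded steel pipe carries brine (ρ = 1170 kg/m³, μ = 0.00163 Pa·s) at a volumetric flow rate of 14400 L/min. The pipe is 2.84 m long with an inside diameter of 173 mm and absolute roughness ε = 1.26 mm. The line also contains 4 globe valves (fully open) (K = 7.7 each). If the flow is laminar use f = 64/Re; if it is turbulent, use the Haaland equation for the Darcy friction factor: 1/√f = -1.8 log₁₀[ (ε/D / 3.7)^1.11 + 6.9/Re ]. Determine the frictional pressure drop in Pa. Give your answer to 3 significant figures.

Q = 14400 L/min = 14400/60000 = 0.24 m³/s.
Cross-sectional area A = πD²/4 = π(0.173)²/4 = 0.02351 m²; mean velocity V = Q/A = 0.24/0.02351 = 10.21 m/s.
Reynolds number Re = ρVD/μ = 1170 · 10.21 · 0.173 / 0.00163 = 1.268e+06.
Re > 4000 → turbulent. Relative roughness ε/D = 0.00126/0.173 = 0.00728. Haaland: 1/√f = -1.8 log₁₀[(0.00728/3.7)^1.11 + 6.9/1.268e+06] = -1.8 log₁₀[0.000992 + 5.44e-06] = 5.402, so f = 0.03427.
Total minor-loss coefficient ΣK = 4·7.7 = 30.8.
ΔP = [f·L/D + ΣK]·(ρV²/2) = [0.03427·2.84/0.173 + 30.8]·(1170·10.21²/2) = [0.5625 + 30.8]·6.098e+04 = 1.913e+06 Pa.

ΔP ≈ 1.91×10^6 Pa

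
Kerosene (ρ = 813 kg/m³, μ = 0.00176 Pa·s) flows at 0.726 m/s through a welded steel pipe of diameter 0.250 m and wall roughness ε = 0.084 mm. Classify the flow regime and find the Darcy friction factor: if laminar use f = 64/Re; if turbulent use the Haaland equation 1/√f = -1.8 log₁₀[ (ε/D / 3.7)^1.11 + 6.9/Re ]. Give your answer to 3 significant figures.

Re = ρVD/μ = 813·0.726·0.25/0.00176 = 8.384e+04.
Re > 4000 → turbulent. ε/D = 8.4e-05/0.25 = 0.000336; Haaland: 1/√f = -1.8 log₁₀[3.26e-05 + 8.23e-05] = 7.091, so f = 0.01989.

f ≈ 0.0199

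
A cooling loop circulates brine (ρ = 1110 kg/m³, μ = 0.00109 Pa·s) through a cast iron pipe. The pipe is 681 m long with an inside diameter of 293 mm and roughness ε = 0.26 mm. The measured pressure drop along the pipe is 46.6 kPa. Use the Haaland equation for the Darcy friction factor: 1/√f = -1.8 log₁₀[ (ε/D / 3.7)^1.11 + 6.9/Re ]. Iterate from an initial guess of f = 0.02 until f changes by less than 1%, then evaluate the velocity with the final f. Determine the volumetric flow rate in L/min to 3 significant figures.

Rearranging Darcy-Weisbach: V = √(2·ΔP·D/(f·L·ρ)). With ε/D = 0.00026/0.293 = 0.000887, iterate starting from f = 0.02:
  f = 0.02 → V = √(2·4.66e+04·0.293/(0.02·681·1110)) = 1.344 m/s; Re = ρVD/μ = 4.01e+05; f → 0.01982
Converged (Δf/f < 1%). With the final f = 0.01982: V = √(2·4.66e+04·0.293/(0.01982·681·1110)) = 1.35 m/s.
Q = V·A = 1.35·(π/4·0.293²) = 0.09104 m³/s = 5460 L/min.

Q ≈ 5460 L/min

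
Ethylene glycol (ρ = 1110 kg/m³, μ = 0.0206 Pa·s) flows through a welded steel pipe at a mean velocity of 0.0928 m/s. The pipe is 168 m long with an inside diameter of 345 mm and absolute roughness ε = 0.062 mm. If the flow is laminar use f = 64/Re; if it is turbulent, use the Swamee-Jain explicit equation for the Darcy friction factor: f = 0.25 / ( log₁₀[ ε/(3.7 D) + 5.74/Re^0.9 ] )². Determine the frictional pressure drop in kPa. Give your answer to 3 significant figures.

ΔP ≈ 0.0863 kPa

Reynolds number Re = ρVD/μ = 1110 · 0.0928 · 0.345 / 0.0206 = 1725.
Re < 2300 → laminar flow, so f = 64/Re = 64/1725 = 0.0371 (the turbulent correlation is not needed).
Darcy-Weisbach: ΔP = f(L/D)(ρV²/2) = 0.0371·(168/0.345)·(1110·0.0928²/2) = 0.0371·487·4.78 = 86.34 Pa.
ΔP = 86.34 Pa = 0.0863 kPa.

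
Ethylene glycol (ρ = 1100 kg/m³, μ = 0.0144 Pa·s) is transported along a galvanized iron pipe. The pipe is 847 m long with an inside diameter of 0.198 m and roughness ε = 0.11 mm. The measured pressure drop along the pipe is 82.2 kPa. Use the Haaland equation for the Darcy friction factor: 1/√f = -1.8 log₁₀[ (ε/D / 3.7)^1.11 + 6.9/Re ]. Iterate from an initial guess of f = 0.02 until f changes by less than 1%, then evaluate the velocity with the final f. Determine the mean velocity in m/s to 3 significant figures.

V ≈ 1.12 m/s

Rearranging Darcy-Weisbach: V = √(2·ΔP·D/(f·L·ρ)). With ε/D = 0.00011/0.198 = 0.000556, iterate starting from f = 0.02:
  f = 0.02 → V = √(2·8.22e+04·0.198/(0.02·847·1100)) = 1.322 m/s; Re = ρVD/μ = 1.999e+04; f → 0.02677
  f = 0.02677 → V = 1.142 m/s; Re = 1.728e+04; f → 0.02766
  f = 0.02766 → V = 1.124 m/s; Re = 1.7e+04; f → 0.02776
Converged (Δf/f < 1%). With the final f = 0.02776: V = √(2·8.22e+04·0.198/(0.02776·847·1100)) = 1.122 m/s.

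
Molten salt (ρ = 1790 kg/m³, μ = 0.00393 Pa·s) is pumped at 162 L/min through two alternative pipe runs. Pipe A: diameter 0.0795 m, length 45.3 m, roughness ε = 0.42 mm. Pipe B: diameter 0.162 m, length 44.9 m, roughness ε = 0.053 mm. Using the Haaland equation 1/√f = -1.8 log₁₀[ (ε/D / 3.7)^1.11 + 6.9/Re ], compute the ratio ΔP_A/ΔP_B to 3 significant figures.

Pipe A: V = Q/A = 0.0027/0.004964 = 0.5439 m/s; Re = 1.97e+04; ε/D = 0.00528; Haaland → f = 0.03473; ΔP_A = f(L/D)(ρV²/2) = 5241 Pa.
Pipe B: V = Q/A = 0.0027/0.02061 = 0.131 m/s; Re = 9665; ε/D = 0.000327; Haaland → f = 0.03155; ΔP_B = f(L/D)(ρV²/2) = 134.3 Pa.
ΔP_A/ΔP_B = 5241/134.3 = 39.0.

ΔP_A/ΔP_B ≈ 39.0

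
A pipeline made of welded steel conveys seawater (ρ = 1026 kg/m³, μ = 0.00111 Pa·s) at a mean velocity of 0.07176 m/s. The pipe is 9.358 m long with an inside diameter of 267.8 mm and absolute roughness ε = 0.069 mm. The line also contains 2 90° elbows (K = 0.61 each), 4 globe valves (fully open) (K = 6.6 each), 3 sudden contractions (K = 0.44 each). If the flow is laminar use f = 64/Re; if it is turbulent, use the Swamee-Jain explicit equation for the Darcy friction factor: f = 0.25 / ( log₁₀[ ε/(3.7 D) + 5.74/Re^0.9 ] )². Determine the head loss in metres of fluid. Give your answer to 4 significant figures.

h_f ≈ 0.007845 m

Reynolds number Re = ρVD/μ = 1026 · 0.07176 · 0.2678 / 0.00111 = 1.776e+04.
Re > 4000 → turbulent. Relative roughness ε/D = 6.9e-05/0.2678 = 0.000258. Swamee-Jain: f = 0.25/(log₁₀[0.000258/3.7 + 5.74/1.776e+04^0.9])² = 0.25/(log₁₀[6.96e-05 + 0.00086])² = 0.25/(-3.032)² = 0.0272.
Total minor-loss coefficient ΣK = 2·0.61 + 4·6.6 + 3·0.44 = 28.9.
ΔP = [f·L/D + ΣK]·(ρV²/2) = [0.0272·9.358/0.2678 + 28.9]·(1026·0.07176²/2) = [0.9504 + 28.9]·2.642 = 78.96 Pa.
Head loss h_f = ΔP/(ρg) = 78.96/(1026·9.81) = 0.007845 m.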